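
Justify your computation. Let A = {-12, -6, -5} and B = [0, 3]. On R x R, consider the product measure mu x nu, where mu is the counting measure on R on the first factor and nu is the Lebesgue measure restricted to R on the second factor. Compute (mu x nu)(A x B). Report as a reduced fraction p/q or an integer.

For a measurable rectangle A x B, the product measure satisfies
  (mu x nu)(A x B) = mu(A) * nu(B).
  mu(A) = 3.
  nu(B) = 3.
  (mu x nu)(A x B) = 3 * 3 = 9.

9


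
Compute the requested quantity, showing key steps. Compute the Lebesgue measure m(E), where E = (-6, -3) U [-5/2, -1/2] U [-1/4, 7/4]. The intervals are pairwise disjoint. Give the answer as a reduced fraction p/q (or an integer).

For pairwise disjoint intervals, m(union_i I_i) = sum_i m(I_i),
and m is invariant under swapping open/closed endpoints (single points have measure 0).
So m(E) = sum_i (b_i - a_i).
  I_1 has length -3 - (-6) = 3.
  I_2 has length -1/2 - (-5/2) = 2.
  I_3 has length 7/4 - (-1/4) = 2.
Summing:
  m(E) = 3 + 2 + 2 = 7.

7


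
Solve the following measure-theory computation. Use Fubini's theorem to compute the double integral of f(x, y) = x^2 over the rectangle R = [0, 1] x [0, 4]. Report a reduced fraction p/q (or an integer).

f(x, y) is a tensor product of a function of x and a function of y, and both factors are bounded continuous (hence Lebesgue integrable) on the rectangle, so Fubini's theorem applies:
  integral_R f d(m x m) = (integral_a1^b1 x^2 dx) * (integral_a2^b2 1 dy).
Inner integral in x: integral_{0}^{1} x^2 dx = (1^3 - 0^3)/3
  = 1/3.
Inner integral in y: integral_{0}^{4} 1 dy = (4^1 - 0^1)/1
  = 4.
Product: (1/3) * (4) = 4/3.

4/3


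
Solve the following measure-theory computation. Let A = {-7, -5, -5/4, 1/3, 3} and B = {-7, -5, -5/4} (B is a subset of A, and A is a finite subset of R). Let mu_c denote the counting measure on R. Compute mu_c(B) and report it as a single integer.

Counting measure assigns mu_c(E) = |E| (number of elements) when E is finite.
B has 3 element(s), so mu_c(B) = 3.

3


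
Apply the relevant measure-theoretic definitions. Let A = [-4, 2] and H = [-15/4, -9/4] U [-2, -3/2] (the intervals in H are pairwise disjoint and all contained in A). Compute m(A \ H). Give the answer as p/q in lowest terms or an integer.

The ambient interval has length m(A) = 2 - (-4) = 6.
Since the holes are disjoint and sit inside A, by finite additivity
  m(H) = sum_i (b_i - a_i), and m(A \ H) = m(A) - m(H).
Computing the hole measures:
  m(H_1) = -9/4 - (-15/4) = 3/2.
  m(H_2) = -3/2 - (-2) = 1/2.
Summed: m(H) = 3/2 + 1/2 = 2.
So m(A \ H) = 6 - 2 = 4.

4


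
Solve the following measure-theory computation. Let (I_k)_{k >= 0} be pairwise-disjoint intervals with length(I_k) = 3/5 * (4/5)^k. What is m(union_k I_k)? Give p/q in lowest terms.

By countable additivity of the Lebesgue measure on pairwise disjoint measurable sets,
  m(union_{k >= 0} I_k) = sum_{k >= 0} m(I_k) = sum_{k >= 0} a * r^k,
  with a = 3/5 and r = 4/5.
Since 0 < r = 4/5 < 1, the geometric series converges:
  sum_{k >= 0} a * r^k = a / (1 - r).
  = 3/5 / (1 - 4/5)
  = 3/5 / (1/5)
  = 3.

3


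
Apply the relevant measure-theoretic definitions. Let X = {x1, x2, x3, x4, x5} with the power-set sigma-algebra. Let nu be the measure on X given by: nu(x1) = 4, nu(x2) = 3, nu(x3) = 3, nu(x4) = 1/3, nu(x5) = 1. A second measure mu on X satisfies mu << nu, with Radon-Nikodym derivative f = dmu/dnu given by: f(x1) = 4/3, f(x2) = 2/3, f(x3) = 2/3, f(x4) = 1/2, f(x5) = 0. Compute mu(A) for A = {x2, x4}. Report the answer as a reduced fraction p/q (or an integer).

By the defining property of the Radon-Nikodym derivative, for every measurable set A,
  mu(A) = integral_A f dnu.
Since nu is a discrete measure concentrated on the atoms of X, the integral over A reduces to the sum
  mu(A) = sum_{x in A} f(x) * nu({x}).
Computing each term:
  x2: f(x2) * nu(x2) = 2/3 * 3 = 2.
  x4: f(x4) * nu(x4) = 1/2 * 1/3 = 1/6.
Summing: mu(A) = 2 + 1/6 = 13/6.

13/6


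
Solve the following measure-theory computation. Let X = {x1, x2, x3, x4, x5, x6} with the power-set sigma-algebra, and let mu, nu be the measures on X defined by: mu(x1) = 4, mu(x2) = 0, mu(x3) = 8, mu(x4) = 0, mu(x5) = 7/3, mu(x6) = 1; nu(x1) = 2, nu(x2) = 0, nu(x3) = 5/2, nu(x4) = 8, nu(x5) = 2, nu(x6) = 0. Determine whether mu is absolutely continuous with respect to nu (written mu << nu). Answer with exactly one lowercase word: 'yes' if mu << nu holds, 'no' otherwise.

mu << nu means: every nu-null measurable set is also mu-null; equivalently, for every atom x, if nu({x}) = 0 then mu({x}) = 0.
Checking each atom:
  x1: nu = 2 > 0 -> no constraint.
  x2: nu = 0, mu = 0 -> consistent with mu << nu.
  x3: nu = 5/2 > 0 -> no constraint.
  x4: nu = 8 > 0 -> no constraint.
  x5: nu = 2 > 0 -> no constraint.
  x6: nu = 0, mu = 1 > 0 -> violates mu << nu.
The atom(s) x6 violate the condition (nu = 0 but mu > 0). Therefore mu is NOT absolutely continuous w.r.t. nu.

no


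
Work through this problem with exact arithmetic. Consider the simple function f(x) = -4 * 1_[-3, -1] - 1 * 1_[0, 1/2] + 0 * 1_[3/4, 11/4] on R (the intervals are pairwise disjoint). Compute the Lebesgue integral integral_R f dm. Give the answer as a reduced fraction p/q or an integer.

For a simple function f = sum_i c_i * 1_{A_i} with disjoint A_i,
  integral f dm = sum_i c_i * m(A_i).
Lengths of the A_i:
  m(A_1) = -1 - (-3) = 2.
  m(A_2) = 1/2 - 0 = 1/2.
  m(A_3) = 11/4 - 3/4 = 2.
Contributions c_i * m(A_i):
  (-4) * (2) = -8.
  (-1) * (1/2) = -1/2.
  (0) * (2) = 0.
Total: -8 - 1/2 + 0 = -17/2.

-17/2


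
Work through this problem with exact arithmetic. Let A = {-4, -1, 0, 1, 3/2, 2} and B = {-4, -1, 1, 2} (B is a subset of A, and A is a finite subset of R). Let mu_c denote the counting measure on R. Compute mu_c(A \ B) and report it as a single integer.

Counting measure assigns mu_c(E) = |E| (number of elements) when E is finite. For B subset A, A \ B is the set of elements of A not in B, so |A \ B| = |A| - |B|.
|A| = 6, |B| = 4, so mu_c(A \ B) = 6 - 4 = 2.

2


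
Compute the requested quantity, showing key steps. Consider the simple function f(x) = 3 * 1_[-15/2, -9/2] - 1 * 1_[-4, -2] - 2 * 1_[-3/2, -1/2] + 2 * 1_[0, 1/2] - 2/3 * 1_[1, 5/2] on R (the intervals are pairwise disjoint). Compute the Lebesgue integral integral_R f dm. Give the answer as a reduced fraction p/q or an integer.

For a simple function f = sum_i c_i * 1_{A_i} with disjoint A_i,
  integral f dm = sum_i c_i * m(A_i).
Lengths of the A_i:
  m(A_1) = -9/2 - (-15/2) = 3.
  m(A_2) = -2 - (-4) = 2.
  m(A_3) = -1/2 - (-3/2) = 1.
  m(A_4) = 1/2 - 0 = 1/2.
  m(A_5) = 5/2 - 1 = 3/2.
Contributions c_i * m(A_i):
  (3) * (3) = 9.
  (-1) * (2) = -2.
  (-2) * (1) = -2.
  (2) * (1/2) = 1.
  (-2/3) * (3/2) = -1.
Total: 9 - 2 - 2 + 1 - 1 = 5.

5


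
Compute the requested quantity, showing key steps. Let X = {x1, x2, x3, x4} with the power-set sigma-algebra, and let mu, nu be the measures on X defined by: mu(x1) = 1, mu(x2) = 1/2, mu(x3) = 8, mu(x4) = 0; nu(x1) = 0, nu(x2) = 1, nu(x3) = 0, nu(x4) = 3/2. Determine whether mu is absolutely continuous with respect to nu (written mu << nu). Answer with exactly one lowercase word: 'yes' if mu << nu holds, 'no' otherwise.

mu << nu means: every nu-null measurable set is also mu-null; equivalently, for every atom x, if nu({x}) = 0 then mu({x}) = 0.
Checking each atom:
  x1: nu = 0, mu = 1 > 0 -> violates mu << nu.
  x2: nu = 1 > 0 -> no constraint.
  x3: nu = 0, mu = 8 > 0 -> violates mu << nu.
  x4: nu = 3/2 > 0 -> no constraint.
The atom(s) x1, x3 violate the condition (nu = 0 but mu > 0). Therefore mu is NOT absolutely continuous w.r.t. nu.

no


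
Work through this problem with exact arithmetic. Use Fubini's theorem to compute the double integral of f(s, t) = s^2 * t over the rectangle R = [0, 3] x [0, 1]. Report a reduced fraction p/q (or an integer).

f(s, t) is a tensor product of a function of s and a function of t, and both factors are bounded continuous (hence Lebesgue integrable) on the rectangle, so Fubini's theorem applies:
  integral_R f d(m x m) = (integral_a1^b1 s^2 ds) * (integral_a2^b2 t dt).
Inner integral in s: integral_{0}^{3} s^2 ds = (3^3 - 0^3)/3
  = 9.
Inner integral in t: integral_{0}^{1} t dt = (1^2 - 0^2)/2
  = 1/2.
Product: (9) * (1/2) = 9/2.

9/2


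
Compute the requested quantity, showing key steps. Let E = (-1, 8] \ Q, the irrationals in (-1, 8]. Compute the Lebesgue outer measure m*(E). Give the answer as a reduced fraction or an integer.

The interval I = (-1, 8] has m(I) = 8 - (-1) = 9 (endpoints are measure-zero, so open/closed/half-open agree). Write I = (I cap Q) u (I \ Q). The rationals in I are countable, so m*(I cap Q) = 0 (cover each rational by intervals whose total length is arbitrarily small). By countable subadditivity m*(I) <= m*(I cap Q) + m*(I \ Q), hence m*(I \ Q) >= m(I) = 9. The reverse inequality m*(I \ Q) <= m*(I) = 9 is trivial since (I \ Q) is a subset of I. Therefore m*(I \ Q) = 9.

9


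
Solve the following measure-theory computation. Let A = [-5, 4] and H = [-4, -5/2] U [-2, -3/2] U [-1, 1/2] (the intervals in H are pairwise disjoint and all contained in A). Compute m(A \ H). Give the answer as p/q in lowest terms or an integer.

The ambient interval has length m(A) = 4 - (-5) = 9.
Since the holes are disjoint and sit inside A, by finite additivity
  m(H) = sum_i (b_i - a_i), and m(A \ H) = m(A) - m(H).
Computing the hole measures:
  m(H_1) = -5/2 - (-4) = 3/2.
  m(H_2) = -3/2 - (-2) = 1/2.
  m(H_3) = 1/2 - (-1) = 3/2.
Summed: m(H) = 3/2 + 1/2 + 3/2 = 7/2.
So m(A \ H) = 9 - 7/2 = 11/2.

11/2


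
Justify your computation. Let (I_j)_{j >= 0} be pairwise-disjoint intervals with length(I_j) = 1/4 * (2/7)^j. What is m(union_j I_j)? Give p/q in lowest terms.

By countable additivity of the Lebesgue measure on pairwise disjoint measurable sets,
  m(union_{j >= 0} I_j) = sum_{j >= 0} m(I_j) = sum_{j >= 0} a * r^j,
  with a = 1/4 and r = 2/7.
Since 0 < r = 2/7 < 1, the geometric series converges:
  sum_{j >= 0} a * r^j = a / (1 - r).
  = 1/4 / (1 - 2/7)
  = 1/4 / (5/7)
  = 7/20.

7/20


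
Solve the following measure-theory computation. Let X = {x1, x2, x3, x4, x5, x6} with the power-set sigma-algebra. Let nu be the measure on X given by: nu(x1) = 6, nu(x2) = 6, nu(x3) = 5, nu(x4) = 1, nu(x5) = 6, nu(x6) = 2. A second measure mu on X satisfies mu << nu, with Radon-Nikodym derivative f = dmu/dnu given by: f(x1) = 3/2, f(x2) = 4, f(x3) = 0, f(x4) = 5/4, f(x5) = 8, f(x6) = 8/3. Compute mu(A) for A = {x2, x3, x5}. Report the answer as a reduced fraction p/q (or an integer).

By the defining property of the Radon-Nikodym derivative, for every measurable set A,
  mu(A) = integral_A f dnu.
Since nu is a discrete measure concentrated on the atoms of X, the integral over A reduces to the sum
  mu(A) = sum_{x in A} f(x) * nu({x}).
Computing each term:
  x2: f(x2) * nu(x2) = 4 * 6 = 24.
  x3: f(x3) * nu(x3) = 0 * 5 = 0.
  x5: f(x5) * nu(x5) = 8 * 6 = 48.
Summing: mu(A) = 24 + 0 + 48 = 72.

72


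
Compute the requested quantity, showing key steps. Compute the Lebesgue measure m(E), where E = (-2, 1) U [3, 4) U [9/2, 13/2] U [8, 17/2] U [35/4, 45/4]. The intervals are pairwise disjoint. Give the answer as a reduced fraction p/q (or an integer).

For pairwise disjoint intervals, m(union_i I_i) = sum_i m(I_i),
and m is invariant under swapping open/closed endpoints (single points have measure 0).
So m(E) = sum_i (b_i - a_i).
  I_1 has length 1 - (-2) = 3.
  I_2 has length 4 - 3 = 1.
  I_3 has length 13/2 - 9/2 = 2.
  I_4 has length 17/2 - 8 = 1/2.
  I_5 has length 45/4 - 35/4 = 5/2.
Summing:
  m(E) = 3 + 1 + 2 + 1/2 + 5/2 = 9.

9


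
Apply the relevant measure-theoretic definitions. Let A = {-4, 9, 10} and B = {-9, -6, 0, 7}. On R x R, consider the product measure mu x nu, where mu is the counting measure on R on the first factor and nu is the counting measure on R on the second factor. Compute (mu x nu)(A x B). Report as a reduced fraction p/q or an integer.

For a measurable rectangle A x B, the product measure satisfies
  (mu x nu)(A x B) = mu(A) * nu(B).
  mu(A) = 3.
  nu(B) = 4.
  (mu x nu)(A x B) = 3 * 4 = 12.

12


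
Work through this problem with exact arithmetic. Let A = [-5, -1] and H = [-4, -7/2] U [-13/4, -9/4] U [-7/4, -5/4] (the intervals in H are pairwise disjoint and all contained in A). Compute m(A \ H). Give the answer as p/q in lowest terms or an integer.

The ambient interval has length m(A) = -1 - (-5) = 4.
Since the holes are disjoint and sit inside A, by finite additivity
  m(H) = sum_i (b_i - a_i), and m(A \ H) = m(A) - m(H).
Computing the hole measures:
  m(H_1) = -7/2 - (-4) = 1/2.
  m(H_2) = -9/4 - (-13/4) = 1.
  m(H_3) = -5/4 - (-7/4) = 1/2.
Summed: m(H) = 1/2 + 1 + 1/2 = 2.
So m(A \ H) = 4 - 2 = 2.

2


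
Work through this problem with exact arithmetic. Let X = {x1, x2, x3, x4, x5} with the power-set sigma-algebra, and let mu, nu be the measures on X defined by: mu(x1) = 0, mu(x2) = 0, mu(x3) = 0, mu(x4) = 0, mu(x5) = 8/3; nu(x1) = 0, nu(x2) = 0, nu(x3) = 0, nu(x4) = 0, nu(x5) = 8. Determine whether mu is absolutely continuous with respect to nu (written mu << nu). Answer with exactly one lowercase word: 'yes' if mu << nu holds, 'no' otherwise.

mu << nu means: every nu-null measurable set is also mu-null; equivalently, for every atom x, if nu({x}) = 0 then mu({x}) = 0.
Checking each atom:
  x1: nu = 0, mu = 0 -> consistent with mu << nu.
  x2: nu = 0, mu = 0 -> consistent with mu << nu.
  x3: nu = 0, mu = 0 -> consistent with mu << nu.
  x4: nu = 0, mu = 0 -> consistent with mu << nu.
  x5: nu = 8 > 0 -> no constraint.
No atom violates the condition. Therefore mu << nu.

yes


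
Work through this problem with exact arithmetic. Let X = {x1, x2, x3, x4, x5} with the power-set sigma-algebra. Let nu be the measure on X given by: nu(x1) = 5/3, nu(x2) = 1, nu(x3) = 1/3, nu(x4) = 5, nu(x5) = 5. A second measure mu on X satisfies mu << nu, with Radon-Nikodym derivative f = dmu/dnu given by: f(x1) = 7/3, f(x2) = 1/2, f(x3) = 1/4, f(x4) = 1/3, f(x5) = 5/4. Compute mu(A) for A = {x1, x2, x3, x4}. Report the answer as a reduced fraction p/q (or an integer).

By the defining property of the Radon-Nikodym derivative, for every measurable set A,
  mu(A) = integral_A f dnu.
Since nu is a discrete measure concentrated on the atoms of X, the integral over A reduces to the sum
  mu(A) = sum_{x in A} f(x) * nu({x}).
Computing each term:
  x1: f(x1) * nu(x1) = 7/3 * 5/3 = 35/9.
  x2: f(x2) * nu(x2) = 1/2 * 1 = 1/2.
  x3: f(x3) * nu(x3) = 1/4 * 1/3 = 1/12.
  x4: f(x4) * nu(x4) = 1/3 * 5 = 5/3.
Summing: mu(A) = 35/9 + 1/2 + 1/12 + 5/3 = 221/36.

221/36


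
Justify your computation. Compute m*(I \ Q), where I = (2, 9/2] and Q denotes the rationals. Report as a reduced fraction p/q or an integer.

The interval I = (2, 9/2] has m(I) = 9/2 - 2 = 5/2 (endpoints are measure-zero, so open/closed/half-open agree). Write I = (I cap Q) u (I \ Q). The rationals in I are countable, so m*(I cap Q) = 0 (cover each rational by intervals whose total length is arbitrarily small). By countable subadditivity m*(I) <= m*(I cap Q) + m*(I \ Q), hence m*(I \ Q) >= m(I) = 5/2. The reverse inequality m*(I \ Q) <= m*(I) = 5/2 is trivial since (I \ Q) is a subset of I. Therefore m*(I \ Q) = 5/2.

5/2


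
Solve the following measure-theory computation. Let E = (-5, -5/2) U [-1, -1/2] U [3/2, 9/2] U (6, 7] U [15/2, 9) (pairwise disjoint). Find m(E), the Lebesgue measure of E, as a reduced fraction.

For pairwise disjoint intervals, m(union_i I_i) = sum_i m(I_i),
and m is invariant under swapping open/closed endpoints (single points have measure 0).
So m(E) = sum_i (b_i - a_i).
  I_1 has length -5/2 - (-5) = 5/2.
  I_2 has length -1/2 - (-1) = 1/2.
  I_3 has length 9/2 - 3/2 = 3.
  I_4 has length 7 - 6 = 1.
  I_5 has length 9 - 15/2 = 3/2.
Summing:
  m(E) = 5/2 + 1/2 + 3 + 1 + 3/2 = 17/2.

17/2


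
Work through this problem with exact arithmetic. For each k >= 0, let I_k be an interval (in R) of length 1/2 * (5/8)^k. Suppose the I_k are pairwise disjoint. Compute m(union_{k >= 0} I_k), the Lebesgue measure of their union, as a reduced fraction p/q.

By countable additivity of the Lebesgue measure on pairwise disjoint measurable sets,
  m(union_{k >= 0} I_k) = sum_{k >= 0} m(I_k) = sum_{k >= 0} a * r^k,
  with a = 1/2 and r = 5/8.
Since 0 < r = 5/8 < 1, the geometric series converges:
  sum_{k >= 0} a * r^k = a / (1 - r).
  = 1/2 / (1 - 5/8)
  = 1/2 / (3/8)
  = 4/3.

4/3


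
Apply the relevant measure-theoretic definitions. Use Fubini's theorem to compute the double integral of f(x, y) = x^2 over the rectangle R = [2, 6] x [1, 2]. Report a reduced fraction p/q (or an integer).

f(x, y) is a tensor product of a function of x and a function of y, and both factors are bounded continuous (hence Lebesgue integrable) on the rectangle, so Fubini's theorem applies:
  integral_R f d(m x m) = (integral_a1^b1 x^2 dx) * (integral_a2^b2 1 dy).
Inner integral in x: integral_{2}^{6} x^2 dx = (6^3 - 2^3)/3
  = 208/3.
Inner integral in y: integral_{1}^{2} 1 dy = (2^1 - 1^1)/1
  = 1.
Product: (208/3) * (1) = 208/3.

208/3


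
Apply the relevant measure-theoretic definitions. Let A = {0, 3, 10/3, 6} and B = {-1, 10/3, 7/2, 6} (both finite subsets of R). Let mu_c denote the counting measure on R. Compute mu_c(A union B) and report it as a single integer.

Counting measure on a finite set equals cardinality. By inclusion-exclusion, |A union B| = |A| + |B| - |A cap B|.
|A| = 4, |B| = 4, |A cap B| = 2.
So mu_c(A union B) = 4 + 4 - 2 = 6.

6


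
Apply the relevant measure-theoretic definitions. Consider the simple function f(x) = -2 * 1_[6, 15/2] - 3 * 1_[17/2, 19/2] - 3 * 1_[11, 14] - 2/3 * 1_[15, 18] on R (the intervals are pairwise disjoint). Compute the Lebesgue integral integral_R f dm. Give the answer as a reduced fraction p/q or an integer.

For a simple function f = sum_i c_i * 1_{A_i} with disjoint A_i,
  integral f dm = sum_i c_i * m(A_i).
Lengths of the A_i:
  m(A_1) = 15/2 - 6 = 3/2.
  m(A_2) = 19/2 - 17/2 = 1.
  m(A_3) = 14 - 11 = 3.
  m(A_4) = 18 - 15 = 3.
Contributions c_i * m(A_i):
  (-2) * (3/2) = -3.
  (-3) * (1) = -3.
  (-3) * (3) = -9.
  (-2/3) * (3) = -2.
Total: -3 - 3 - 9 - 2 = -17.

-17


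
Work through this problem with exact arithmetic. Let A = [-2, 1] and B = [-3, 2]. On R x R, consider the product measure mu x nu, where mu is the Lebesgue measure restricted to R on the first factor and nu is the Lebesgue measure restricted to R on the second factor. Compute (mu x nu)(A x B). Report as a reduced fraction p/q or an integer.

For a measurable rectangle A x B, the product measure satisfies
  (mu x nu)(A x B) = mu(A) * nu(B).
  mu(A) = 3.
  nu(B) = 5.
  (mu x nu)(A x B) = 3 * 5 = 15.

15


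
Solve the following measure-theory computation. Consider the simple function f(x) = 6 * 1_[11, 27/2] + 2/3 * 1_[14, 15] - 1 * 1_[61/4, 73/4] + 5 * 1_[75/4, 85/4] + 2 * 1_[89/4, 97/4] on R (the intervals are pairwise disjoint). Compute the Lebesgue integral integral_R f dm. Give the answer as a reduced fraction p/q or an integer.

For a simple function f = sum_i c_i * 1_{A_i} with disjoint A_i,
  integral f dm = sum_i c_i * m(A_i).
Lengths of the A_i:
  m(A_1) = 27/2 - 11 = 5/2.
  m(A_2) = 15 - 14 = 1.
  m(A_3) = 73/4 - 61/4 = 3.
  m(A_4) = 85/4 - 75/4 = 5/2.
  m(A_5) = 97/4 - 89/4 = 2.
Contributions c_i * m(A_i):
  (6) * (5/2) = 15.
  (2/3) * (1) = 2/3.
  (-1) * (3) = -3.
  (5) * (5/2) = 25/2.
  (2) * (2) = 4.
Total: 15 + 2/3 - 3 + 25/2 + 4 = 175/6.

175/6


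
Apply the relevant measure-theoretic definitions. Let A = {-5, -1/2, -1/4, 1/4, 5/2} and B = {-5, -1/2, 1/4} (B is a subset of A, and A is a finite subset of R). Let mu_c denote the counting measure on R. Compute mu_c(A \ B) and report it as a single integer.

Counting measure assigns mu_c(E) = |E| (number of elements) when E is finite. For B subset A, A \ B is the set of elements of A not in B, so |A \ B| = |A| - |B|.
|A| = 5, |B| = 3, so mu_c(A \ B) = 5 - 3 = 2.

2


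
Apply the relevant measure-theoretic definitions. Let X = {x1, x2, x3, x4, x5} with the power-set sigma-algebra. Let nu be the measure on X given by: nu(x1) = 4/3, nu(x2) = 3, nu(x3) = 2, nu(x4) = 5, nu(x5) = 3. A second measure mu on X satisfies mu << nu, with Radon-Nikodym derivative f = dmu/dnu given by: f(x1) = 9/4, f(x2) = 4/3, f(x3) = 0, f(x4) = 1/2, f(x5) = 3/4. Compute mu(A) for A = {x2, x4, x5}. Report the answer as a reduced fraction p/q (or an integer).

By the defining property of the Radon-Nikodym derivative, for every measurable set A,
  mu(A) = integral_A f dnu.
Since nu is a discrete measure concentrated on the atoms of X, the integral over A reduces to the sum
  mu(A) = sum_{x in A} f(x) * nu({x}).
Computing each term:
  x2: f(x2) * nu(x2) = 4/3 * 3 = 4.
  x4: f(x4) * nu(x4) = 1/2 * 5 = 5/2.
  x5: f(x5) * nu(x5) = 3/4 * 3 = 9/4.
Summing: mu(A) = 4 + 5/2 + 9/4 = 35/4.

35/4


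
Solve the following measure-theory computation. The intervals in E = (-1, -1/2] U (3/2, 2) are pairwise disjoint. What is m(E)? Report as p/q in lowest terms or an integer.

For pairwise disjoint intervals, m(union_i I_i) = sum_i m(I_i),
and m is invariant under swapping open/closed endpoints (single points have measure 0).
So m(E) = sum_i (b_i - a_i).
  I_1 has length -1/2 - (-1) = 1/2.
  I_2 has length 2 - 3/2 = 1/2.
Summing:
  m(E) = 1/2 + 1/2 = 1.

1


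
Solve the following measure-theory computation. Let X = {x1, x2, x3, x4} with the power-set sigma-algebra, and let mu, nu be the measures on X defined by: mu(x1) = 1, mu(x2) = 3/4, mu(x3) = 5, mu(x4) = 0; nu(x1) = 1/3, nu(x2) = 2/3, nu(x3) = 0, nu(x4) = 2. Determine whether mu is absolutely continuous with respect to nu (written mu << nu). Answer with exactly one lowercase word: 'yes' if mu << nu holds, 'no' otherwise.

mu << nu means: every nu-null measurable set is also mu-null; equivalently, for every atom x, if nu({x}) = 0 then mu({x}) = 0.
Checking each atom:
  x1: nu = 1/3 > 0 -> no constraint.
  x2: nu = 2/3 > 0 -> no constraint.
  x3: nu = 0, mu = 5 > 0 -> violates mu << nu.
  x4: nu = 2 > 0 -> no constraint.
The atom(s) x3 violate the condition (nu = 0 but mu > 0). Therefore mu is NOT absolutely continuous w.r.t. nu.

no


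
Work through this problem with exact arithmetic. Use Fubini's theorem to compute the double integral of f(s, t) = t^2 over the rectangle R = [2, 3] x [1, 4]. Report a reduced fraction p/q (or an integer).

f(s, t) is a tensor product of a function of s and a function of t, and both factors are bounded continuous (hence Lebesgue integrable) on the rectangle, so Fubini's theorem applies:
  integral_R f d(m x m) = (integral_a1^b1 1 ds) * (integral_a2^b2 t^2 dt).
Inner integral in s: integral_{2}^{3} 1 ds = (3^1 - 2^1)/1
  = 1.
Inner integral in t: integral_{1}^{4} t^2 dt = (4^3 - 1^3)/3
  = 21.
Product: (1) * (21) = 21.

21


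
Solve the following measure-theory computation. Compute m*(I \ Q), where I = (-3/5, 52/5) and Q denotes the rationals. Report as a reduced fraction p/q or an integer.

The interval I = (-3/5, 52/5) has m(I) = 52/5 - (-3/5) = 11 (endpoints are measure-zero, so open/closed/half-open agree). Write I = (I cap Q) u (I \ Q). The rationals in I are countable, so m*(I cap Q) = 0 (cover each rational by intervals whose total length is arbitrarily small). By countable subadditivity m*(I) <= m*(I cap Q) + m*(I \ Q), hence m*(I \ Q) >= m(I) = 11. The reverse inequality m*(I \ Q) <= m*(I) = 11 is trivial since (I \ Q) is a subset of I. Therefore m*(I \ Q) = 11.

11


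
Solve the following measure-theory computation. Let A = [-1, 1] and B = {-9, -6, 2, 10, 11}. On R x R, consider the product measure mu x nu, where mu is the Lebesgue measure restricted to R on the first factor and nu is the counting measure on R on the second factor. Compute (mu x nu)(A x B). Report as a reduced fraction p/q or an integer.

For a measurable rectangle A x B, the product measure satisfies
  (mu x nu)(A x B) = mu(A) * nu(B).
  mu(A) = 2.
  nu(B) = 5.
  (mu x nu)(A x B) = 2 * 5 = 10.

10


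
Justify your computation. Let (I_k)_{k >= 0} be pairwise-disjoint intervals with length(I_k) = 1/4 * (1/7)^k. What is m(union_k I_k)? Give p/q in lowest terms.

By countable additivity of the Lebesgue measure on pairwise disjoint measurable sets,
  m(union_{k >= 0} I_k) = sum_{k >= 0} m(I_k) = sum_{k >= 0} a * r^k,
  with a = 1/4 and r = 1/7.
Since 0 < r = 1/7 < 1, the geometric series converges:
  sum_{k >= 0} a * r^k = a / (1 - r).
  = 1/4 / (1 - 1/7)
  = 1/4 / (6/7)
  = 7/24.

7/24


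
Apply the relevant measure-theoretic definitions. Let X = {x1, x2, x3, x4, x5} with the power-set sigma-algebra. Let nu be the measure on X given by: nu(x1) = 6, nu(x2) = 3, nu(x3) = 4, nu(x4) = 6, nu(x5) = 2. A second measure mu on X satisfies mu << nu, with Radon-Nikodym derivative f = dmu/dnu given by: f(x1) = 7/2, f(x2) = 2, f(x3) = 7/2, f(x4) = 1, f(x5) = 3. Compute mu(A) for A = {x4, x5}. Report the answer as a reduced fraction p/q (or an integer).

By the defining property of the Radon-Nikodym derivative, for every measurable set A,
  mu(A) = integral_A f dnu.
Since nu is a discrete measure concentrated on the atoms of X, the integral over A reduces to the sum
  mu(A) = sum_{x in A} f(x) * nu({x}).
Computing each term:
  x4: f(x4) * nu(x4) = 1 * 6 = 6.
  x5: f(x5) * nu(x5) = 3 * 2 = 6.
Summing: mu(A) = 6 + 6 = 12.

12


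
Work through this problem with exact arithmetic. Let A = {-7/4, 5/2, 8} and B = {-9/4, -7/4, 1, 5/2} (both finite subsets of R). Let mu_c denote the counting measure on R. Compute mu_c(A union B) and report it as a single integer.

Counting measure on a finite set equals cardinality. By inclusion-exclusion, |A union B| = |A| + |B| - |A cap B|.
|A| = 3, |B| = 4, |A cap B| = 2.
So mu_c(A union B) = 3 + 4 - 2 = 5.

5


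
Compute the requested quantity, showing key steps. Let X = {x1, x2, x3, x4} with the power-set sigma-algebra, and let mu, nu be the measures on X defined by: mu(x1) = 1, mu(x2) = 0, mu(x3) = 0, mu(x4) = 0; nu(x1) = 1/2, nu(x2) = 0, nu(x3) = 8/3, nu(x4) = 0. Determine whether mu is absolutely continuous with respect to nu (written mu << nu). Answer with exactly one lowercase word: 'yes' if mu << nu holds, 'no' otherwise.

mu << nu means: every nu-null measurable set is also mu-null; equivalently, for every atom x, if nu({x}) = 0 then mu({x}) = 0.
Checking each atom:
  x1: nu = 1/2 > 0 -> no constraint.
  x2: nu = 0, mu = 0 -> consistent with mu << nu.
  x3: nu = 8/3 > 0 -> no constraint.
  x4: nu = 0, mu = 0 -> consistent with mu << nu.
No atom violates the condition. Therefore mu << nu.

yes


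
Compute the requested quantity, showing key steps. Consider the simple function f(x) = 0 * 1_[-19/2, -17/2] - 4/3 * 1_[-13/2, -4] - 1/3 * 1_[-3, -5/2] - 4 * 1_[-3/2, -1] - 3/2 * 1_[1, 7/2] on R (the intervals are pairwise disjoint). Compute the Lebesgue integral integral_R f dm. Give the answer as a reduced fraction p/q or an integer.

For a simple function f = sum_i c_i * 1_{A_i} with disjoint A_i,
  integral f dm = sum_i c_i * m(A_i).
Lengths of the A_i:
  m(A_1) = -17/2 - (-19/2) = 1.
  m(A_2) = -4 - (-13/2) = 5/2.
  m(A_3) = -5/2 - (-3) = 1/2.
  m(A_4) = -1 - (-3/2) = 1/2.
  m(A_5) = 7/2 - 1 = 5/2.
Contributions c_i * m(A_i):
  (0) * (1) = 0.
  (-4/3) * (5/2) = -10/3.
  (-1/3) * (1/2) = -1/6.
  (-4) * (1/2) = -2.
  (-3/2) * (5/2) = -15/4.
Total: 0 - 10/3 - 1/6 - 2 - 15/4 = -37/4.

-37/4


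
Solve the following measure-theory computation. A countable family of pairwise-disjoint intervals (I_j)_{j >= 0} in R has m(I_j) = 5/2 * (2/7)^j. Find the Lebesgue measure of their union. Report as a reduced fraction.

By countable additivity of the Lebesgue measure on pairwise disjoint measurable sets,
  m(union_{j >= 0} I_j) = sum_{j >= 0} m(I_j) = sum_{j >= 0} a * r^j,
  with a = 5/2 and r = 2/7.
Since 0 < r = 2/7 < 1, the geometric series converges:
  sum_{j >= 0} a * r^j = a / (1 - r).
  = 5/2 / (1 - 2/7)
  = 5/2 / (5/7)
  = 7/2.

7/2


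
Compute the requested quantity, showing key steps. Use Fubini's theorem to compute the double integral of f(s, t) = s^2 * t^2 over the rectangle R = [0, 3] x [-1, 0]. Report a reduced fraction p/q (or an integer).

f(s, t) is a tensor product of a function of s and a function of t, and both factors are bounded continuous (hence Lebesgue integrable) on the rectangle, so Fubini's theorem applies:
  integral_R f d(m x m) = (integral_a1^b1 s^2 ds) * (integral_a2^b2 t^2 dt).
Inner integral in s: integral_{0}^{3} s^2 ds = (3^3 - 0^3)/3
  = 9.
Inner integral in t: integral_{-1}^{0} t^2 dt = (0^3 - (-1)^3)/3
  = 1/3.
Product: (9) * (1/3) = 3.

3


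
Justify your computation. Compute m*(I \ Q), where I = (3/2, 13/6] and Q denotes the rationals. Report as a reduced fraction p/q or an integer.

The interval I = (3/2, 13/6] has m(I) = 13/6 - 3/2 = 2/3 (endpoints are measure-zero, so open/closed/half-open agree). Write I = (I cap Q) u (I \ Q). The rationals in I are countable, so m*(I cap Q) = 0 (cover each rational by intervals whose total length is arbitrarily small). By countable subadditivity m*(I) <= m*(I cap Q) + m*(I \ Q), hence m*(I \ Q) >= m(I) = 2/3. The reverse inequality m*(I \ Q) <= m*(I) = 2/3 is trivial since (I \ Q) is a subset of I. Therefore m*(I \ Q) = 2/3.

2/3


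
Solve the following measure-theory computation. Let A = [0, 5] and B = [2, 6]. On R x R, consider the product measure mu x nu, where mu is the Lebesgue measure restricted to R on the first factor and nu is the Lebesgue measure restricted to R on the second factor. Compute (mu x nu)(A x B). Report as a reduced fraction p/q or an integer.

For a measurable rectangle A x B, the product measure satisfies
  (mu x nu)(A x B) = mu(A) * nu(B).
  mu(A) = 5.
  nu(B) = 4.
  (mu x nu)(A x B) = 5 * 4 = 20.

20


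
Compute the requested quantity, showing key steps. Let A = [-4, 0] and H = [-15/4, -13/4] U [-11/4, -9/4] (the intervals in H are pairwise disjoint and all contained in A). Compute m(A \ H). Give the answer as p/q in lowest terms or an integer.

The ambient interval has length m(A) = 0 - (-4) = 4.
Since the holes are disjoint and sit inside A, by finite additivity
  m(H) = sum_i (b_i - a_i), and m(A \ H) = m(A) - m(H).
Computing the hole measures:
  m(H_1) = -13/4 - (-15/4) = 1/2.
  m(H_2) = -9/4 - (-11/4) = 1/2.
Summed: m(H) = 1/2 + 1/2 = 1.
So m(A \ H) = 4 - 1 = 3.

3


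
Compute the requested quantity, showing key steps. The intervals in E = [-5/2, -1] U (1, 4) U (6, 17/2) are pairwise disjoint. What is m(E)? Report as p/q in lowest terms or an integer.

For pairwise disjoint intervals, m(union_i I_i) = sum_i m(I_i),
and m is invariant under swapping open/closed endpoints (single points have measure 0).
So m(E) = sum_i (b_i - a_i).
  I_1 has length -1 - (-5/2) = 3/2.
  I_2 has length 4 - 1 = 3.
  I_3 has length 17/2 - 6 = 5/2.
Summing:
  m(E) = 3/2 + 3 + 5/2 = 7.

7


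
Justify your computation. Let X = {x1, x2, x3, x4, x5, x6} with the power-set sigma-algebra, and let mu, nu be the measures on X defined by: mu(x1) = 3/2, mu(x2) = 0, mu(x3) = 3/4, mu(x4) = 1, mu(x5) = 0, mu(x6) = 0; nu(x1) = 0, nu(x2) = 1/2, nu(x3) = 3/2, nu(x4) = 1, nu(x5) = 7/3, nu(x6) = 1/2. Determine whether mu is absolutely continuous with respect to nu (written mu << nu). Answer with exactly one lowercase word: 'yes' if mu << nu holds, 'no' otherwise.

mu << nu means: every nu-null measurable set is also mu-null; equivalently, for every atom x, if nu({x}) = 0 then mu({x}) = 0.
Checking each atom:
  x1: nu = 0, mu = 3/2 > 0 -> violates mu << nu.
  x2: nu = 1/2 > 0 -> no constraint.
  x3: nu = 3/2 > 0 -> no constraint.
  x4: nu = 1 > 0 -> no constraint.
  x5: nu = 7/3 > 0 -> no constraint.
  x6: nu = 1/2 > 0 -> no constraint.
The atom(s) x1 violate the condition (nu = 0 but mu > 0). Therefore mu is NOT absolutely continuous w.r.t. nu.

no


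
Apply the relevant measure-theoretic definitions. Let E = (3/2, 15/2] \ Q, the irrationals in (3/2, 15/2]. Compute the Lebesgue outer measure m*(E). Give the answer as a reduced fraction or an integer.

The interval I = (3/2, 15/2] has m(I) = 15/2 - 3/2 = 6 (endpoints are measure-zero, so open/closed/half-open agree). Write I = (I cap Q) u (I \ Q). The rationals in I are countable, so m*(I cap Q) = 0 (cover each rational by intervals whose total length is arbitrarily small). By countable subadditivity m*(I) <= m*(I cap Q) + m*(I \ Q), hence m*(I \ Q) >= m(I) = 6. The reverse inequality m*(I \ Q) <= m*(I) = 6 is trivial since (I \ Q) is a subset of I. Therefore m*(I \ Q) = 6.

6


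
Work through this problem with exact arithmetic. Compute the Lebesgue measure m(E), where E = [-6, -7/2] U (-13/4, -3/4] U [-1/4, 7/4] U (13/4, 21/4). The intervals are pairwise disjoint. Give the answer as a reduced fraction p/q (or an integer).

For pairwise disjoint intervals, m(union_i I_i) = sum_i m(I_i),
and m is invariant under swapping open/closed endpoints (single points have measure 0).
So m(E) = sum_i (b_i - a_i).
  I_1 has length -7/2 - (-6) = 5/2.
  I_2 has length -3/4 - (-13/4) = 5/2.
  I_3 has length 7/4 - (-1/4) = 2.
  I_4 has length 21/4 - 13/4 = 2.
Summing:
  m(E) = 5/2 + 5/2 + 2 + 2 = 9.

9


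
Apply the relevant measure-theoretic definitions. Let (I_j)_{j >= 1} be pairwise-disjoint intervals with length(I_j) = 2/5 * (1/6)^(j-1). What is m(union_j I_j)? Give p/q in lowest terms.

By countable additivity of the Lebesgue measure on pairwise disjoint measurable sets,
  m(union_{j >= 1} I_j) = sum_{j >= 1} m(I_j) = sum_{j >= 1} a * r^(j-1),
  with a = 2/5 and r = 1/6.
Since 0 < r = 1/6 < 1, the geometric series converges:
  sum_{j >= 1} a * r^(j-1) = a / (1 - r).
  = 2/5 / (1 - 1/6)
  = 2/5 / (5/6)
  = 12/25.

12/25


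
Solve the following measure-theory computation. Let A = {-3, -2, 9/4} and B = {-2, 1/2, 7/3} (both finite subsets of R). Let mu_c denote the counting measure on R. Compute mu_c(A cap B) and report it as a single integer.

Counting measure on a finite set equals cardinality. mu_c(A cap B) = |A cap B| (elements appearing in both).
Enumerating the elements of A that also lie in B gives 1 element(s).
So mu_c(A cap B) = 1.

1


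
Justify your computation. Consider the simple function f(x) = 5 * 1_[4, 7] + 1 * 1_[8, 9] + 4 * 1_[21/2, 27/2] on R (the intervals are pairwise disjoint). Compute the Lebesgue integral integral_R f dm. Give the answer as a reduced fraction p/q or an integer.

For a simple function f = sum_i c_i * 1_{A_i} with disjoint A_i,
  integral f dm = sum_i c_i * m(A_i).
Lengths of the A_i:
  m(A_1) = 7 - 4 = 3.
  m(A_2) = 9 - 8 = 1.
  m(A_3) = 27/2 - 21/2 = 3.
Contributions c_i * m(A_i):
  (5) * (3) = 15.
  (1) * (1) = 1.
  (4) * (3) = 12.
Total: 15 + 1 + 12 = 28.

28


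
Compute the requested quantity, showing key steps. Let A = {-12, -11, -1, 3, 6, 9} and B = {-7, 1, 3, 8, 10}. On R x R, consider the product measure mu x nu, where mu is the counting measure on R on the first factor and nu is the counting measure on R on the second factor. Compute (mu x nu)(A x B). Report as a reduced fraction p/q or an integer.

For a measurable rectangle A x B, the product measure satisfies
  (mu x nu)(A x B) = mu(A) * nu(B).
  mu(A) = 6.
  nu(B) = 5.
  (mu x nu)(A x B) = 6 * 5 = 30.

30


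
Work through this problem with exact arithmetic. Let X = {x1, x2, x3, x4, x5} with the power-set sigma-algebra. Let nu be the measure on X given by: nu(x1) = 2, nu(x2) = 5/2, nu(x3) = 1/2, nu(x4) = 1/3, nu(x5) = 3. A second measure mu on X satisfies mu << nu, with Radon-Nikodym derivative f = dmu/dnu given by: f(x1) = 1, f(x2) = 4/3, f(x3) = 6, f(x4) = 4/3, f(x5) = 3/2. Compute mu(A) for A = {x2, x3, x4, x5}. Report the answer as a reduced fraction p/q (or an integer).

By the defining property of the Radon-Nikodym derivative, for every measurable set A,
  mu(A) = integral_A f dnu.
Since nu is a discrete measure concentrated on the atoms of X, the integral over A reduces to the sum
  mu(A) = sum_{x in A} f(x) * nu({x}).
Computing each term:
  x2: f(x2) * nu(x2) = 4/3 * 5/2 = 10/3.
  x3: f(x3) * nu(x3) = 6 * 1/2 = 3.
  x4: f(x4) * nu(x4) = 4/3 * 1/3 = 4/9.
  x5: f(x5) * nu(x5) = 3/2 * 3 = 9/2.
Summing: mu(A) = 10/3 + 3 + 4/9 + 9/2 = 203/18.

203/18


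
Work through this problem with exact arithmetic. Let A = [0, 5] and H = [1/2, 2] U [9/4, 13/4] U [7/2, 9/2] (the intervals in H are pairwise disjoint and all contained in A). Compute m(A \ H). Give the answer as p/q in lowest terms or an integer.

The ambient interval has length m(A) = 5 - 0 = 5.
Since the holes are disjoint and sit inside A, by finite additivity
  m(H) = sum_i (b_i - a_i), and m(A \ H) = m(A) - m(H).
Computing the hole measures:
  m(H_1) = 2 - 1/2 = 3/2.
  m(H_2) = 13/4 - 9/4 = 1.
  m(H_3) = 9/2 - 7/2 = 1.
Summed: m(H) = 3/2 + 1 + 1 = 7/2.
So m(A \ H) = 5 - 7/2 = 3/2.

3/2


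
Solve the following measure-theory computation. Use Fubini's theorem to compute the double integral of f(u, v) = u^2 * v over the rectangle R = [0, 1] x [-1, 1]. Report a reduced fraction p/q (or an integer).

f(u, v) is a tensor product of a function of u and a function of v, and both factors are bounded continuous (hence Lebesgue integrable) on the rectangle, so Fubini's theorem applies:
  integral_R f d(m x m) = (integral_a1^b1 u^2 du) * (integral_a2^b2 v dv).
Inner integral in u: integral_{0}^{1} u^2 du = (1^3 - 0^3)/3
  = 1/3.
Inner integral in v: integral_{-1}^{1} v dv = (1^2 - (-1)^2)/2
  = 0.
Product: (1/3) * (0) = 0.

0


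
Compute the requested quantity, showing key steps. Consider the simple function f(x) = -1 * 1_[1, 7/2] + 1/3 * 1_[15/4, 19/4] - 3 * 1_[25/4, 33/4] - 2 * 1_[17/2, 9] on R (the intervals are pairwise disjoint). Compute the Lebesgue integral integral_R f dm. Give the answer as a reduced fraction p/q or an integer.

For a simple function f = sum_i c_i * 1_{A_i} with disjoint A_i,
  integral f dm = sum_i c_i * m(A_i).
Lengths of the A_i:
  m(A_1) = 7/2 - 1 = 5/2.
  m(A_2) = 19/4 - 15/4 = 1.
  m(A_3) = 33/4 - 25/4 = 2.
  m(A_4) = 9 - 17/2 = 1/2.
Contributions c_i * m(A_i):
  (-1) * (5/2) = -5/2.
  (1/3) * (1) = 1/3.
  (-3) * (2) = -6.
  (-2) * (1/2) = -1.
Total: -5/2 + 1/3 - 6 - 1 = -55/6.

-55/6


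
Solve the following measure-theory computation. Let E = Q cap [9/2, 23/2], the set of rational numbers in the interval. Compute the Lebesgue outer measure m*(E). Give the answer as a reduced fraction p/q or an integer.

Q cap [9/2, 23/2] is countable; list its elements as q_1, q_2, ... . Fix eps > 0 and cover the k-th point by an interval of length eps * 2^(-k). The cover has total length eps * sum_{k>=1} 2^(-k) = eps, so by definition of outer measure m*(Q cap [9/2, 23/2]) <= eps. Since eps was arbitrary and m* >= 0, the outer measure is 0.

0


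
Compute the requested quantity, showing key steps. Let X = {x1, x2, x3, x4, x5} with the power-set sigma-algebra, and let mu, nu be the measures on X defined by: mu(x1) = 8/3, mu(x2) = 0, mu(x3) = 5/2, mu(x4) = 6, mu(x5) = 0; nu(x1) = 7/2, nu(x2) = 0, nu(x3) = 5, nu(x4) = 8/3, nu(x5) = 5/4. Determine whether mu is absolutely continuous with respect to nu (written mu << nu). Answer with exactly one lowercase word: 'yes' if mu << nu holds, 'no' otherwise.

mu << nu means: every nu-null measurable set is also mu-null; equivalently, for every atom x, if nu({x}) = 0 then mu({x}) = 0.
Checking each atom:
  x1: nu = 7/2 > 0 -> no constraint.
  x2: nu = 0, mu = 0 -> consistent with mu << nu.
  x3: nu = 5 > 0 -> no constraint.
  x4: nu = 8/3 > 0 -> no constraint.
  x5: nu = 5/4 > 0 -> no constraint.
No atom violates the condition. Therefore mu << nu.

yes


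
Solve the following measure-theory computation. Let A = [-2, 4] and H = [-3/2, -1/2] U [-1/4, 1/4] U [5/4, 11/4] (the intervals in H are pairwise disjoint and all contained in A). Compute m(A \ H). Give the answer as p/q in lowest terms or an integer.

The ambient interval has length m(A) = 4 - (-2) = 6.
Since the holes are disjoint and sit inside A, by finite additivity
  m(H) = sum_i (b_i - a_i), and m(A \ H) = m(A) - m(H).
Computing the hole measures:
  m(H_1) = -1/2 - (-3/2) = 1.
  m(H_2) = 1/4 - (-1/4) = 1/2.
  m(H_3) = 11/4 - 5/4 = 3/2.
Summed: m(H) = 1 + 1/2 + 3/2 = 3.
So m(A \ H) = 6 - 3 = 3.

3


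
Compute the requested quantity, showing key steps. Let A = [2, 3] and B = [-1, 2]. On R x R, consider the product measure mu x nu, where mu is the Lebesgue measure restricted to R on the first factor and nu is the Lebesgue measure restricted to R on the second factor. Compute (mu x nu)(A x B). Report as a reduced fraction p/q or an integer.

For a measurable rectangle A x B, the product measure satisfies
  (mu x nu)(A x B) = mu(A) * nu(B).
  mu(A) = 1.
  nu(B) = 3.
  (mu x nu)(A x B) = 1 * 3 = 3.

3
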